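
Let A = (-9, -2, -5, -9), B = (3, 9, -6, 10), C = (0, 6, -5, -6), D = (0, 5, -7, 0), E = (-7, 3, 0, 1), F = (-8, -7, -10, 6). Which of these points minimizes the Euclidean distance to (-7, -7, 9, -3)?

Distances: d(A) ≈ 16.1555, d(B) ≈ 27.3861, d(C) ≈ 20.567, d(D) ≈ 21.4009, d(E) ≈ 14.0357, d(F) ≈ 21.0476. Nearest: E = (-7, 3, 0, 1) with distance 14.0357.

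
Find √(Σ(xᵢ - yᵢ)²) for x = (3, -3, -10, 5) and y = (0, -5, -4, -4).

√(Σ(x_i - y_i)²) = √((3 - 0)² + (-3 - (-5))² + (-10 - (-4))² + (5 - (-4))²)
= √(3² + 2² + (-6)² + 9²) = √(9 + 4 + 36 + 81) = √130 ≈ 11.4018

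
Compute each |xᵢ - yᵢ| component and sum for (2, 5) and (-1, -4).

Σ|x_i - y_i| = |2 - (-1)| + |5 - (-4)| = 3 + 9 = 12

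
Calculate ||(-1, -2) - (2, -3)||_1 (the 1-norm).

Σ|x_i - y_i| = |-1 - 2| + |-2 - (-3)| = 3 + 1 = 4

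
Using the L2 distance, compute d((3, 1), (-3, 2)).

(Σ|x_i - y_i|^2)^(1/2) = (|3 - (-3)|^2 + |1 - 2|^2)^(1/2)
= (6^2 + 1^2)^(1/2) = (36 + 1)^(1/2) = (37)^(1/2) ≈ 6.0828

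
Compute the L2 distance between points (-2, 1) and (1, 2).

(Σ|x_i - y_i|^2)^(1/2) = (|-2 - 1|^2 + |1 - 2|^2)^(1/2)
= (3^2 + 1^2)^(1/2) = (9 + 1)^(1/2) = (10)^(1/2) ≈ 3.1623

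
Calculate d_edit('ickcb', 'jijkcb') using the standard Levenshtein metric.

Let D[i][j] be the edit distance between the first i characters of 'ickcb' and the first j characters of 'jijkcb', with D[i][0] = i, D[0][j] = j, and D[i][j] = D[i-1][j-1] if the characters match, else 1 + min(D[i-1][j], D[i][j-1], D[i-1][j-1]). Filling the table (rows: prefixes of 'ickcb', columns: prefixes of 'jijkcb'):
     ε  j  i  j  k  c  b
  ε  0  1  2  3  4  5  6
  i  1  1  1  2  3  4  5
  c  2  2  2  2  3  3  4
  k  3  3  3  3  2  3  4
  c  4  4  4  4  3  2  3
  b  5  5  5  5  4  3  2
The bottom-right entry gives D[5][6] = 2, so no sequence of fewer than 2 edits works. Backtracking through the table gives one optimal edit sequence (2 edits):
  ickcb → jickcb (ins j @1)
  jickcb → jijkcb (sub c→j @3)
Edit distance = 2.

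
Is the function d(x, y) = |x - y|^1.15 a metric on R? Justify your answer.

No. d(x,y) = |x-y|^1.15 fails the triangle inequality since p = 1.15 > 1. Counterexample: x = 2, y = 10, z = 14. d(x,z) = |2 - 14|^1.15 = 12^1.15 ≈ 17.4204, but d(x,y) + d(y,z) = 8^1.15 + 4^1.15 ≈ 10.9283 + 4.9246 = 15.8529. Since 17.4204 > 15.8529, the triangle inequality is violated.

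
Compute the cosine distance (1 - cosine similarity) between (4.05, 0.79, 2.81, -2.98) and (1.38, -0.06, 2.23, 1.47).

With u = (4.05, 0.79, 2.81, -2.98), v = (1.38, -0.06, 2.23, 1.47):
u·v = 4.05·1.38 + 0.79·(-0.06) + 2.81·2.23 + (-2.98)·1.47 = 5.589 + (-0.0474) + 6.2663 + (-4.3806) = 7.4273.
|u| = √(4.05² + 0.79² + 2.81² + (-2.98)²) = √(16.4025 + 0.6241 + 7.8961 + 8.8804) = √33.8031, |v| = √(1.38² + (-0.06)² + 2.23² + 1.47²) = √(1.9044 + 0.0036 + 4.9729 + 2.1609) = √9.0418.
cos θ = (u·v)/(|u||v|) = 7.4273/(√33.8031·√9.0418) ≈ 0.4248
Cosine distance = 1 - cos θ ≈ 1 - 0.4248 = 0.5752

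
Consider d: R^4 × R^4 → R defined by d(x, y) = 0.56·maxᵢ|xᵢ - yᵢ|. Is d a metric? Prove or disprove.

Yes. The L∞ (Chebyshev) norm induces a metric on R^4, and multiplying a metric by a positive constant 0.56 > 0 preserves all four axioms: non-negativity (0.56·||x-y|| ≥ 0), identity (0.56·||x-y|| = 0 ⟺ ||x-y|| = 0 ⟺ x = y), symmetry (||x-y|| = ||y-x||), and the triangle inequality (0.56·||x-z|| ≤ 0.56·||x-y|| + 0.56·||y-z||). So d is a metric.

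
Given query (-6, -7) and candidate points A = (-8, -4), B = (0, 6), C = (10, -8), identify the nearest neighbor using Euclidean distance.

Distances: d(A) ≈ 3.6056, d(B) ≈ 14.3178, d(C) ≈ 16.0312. Nearest: A = (-8, -4) with distance 3.6056.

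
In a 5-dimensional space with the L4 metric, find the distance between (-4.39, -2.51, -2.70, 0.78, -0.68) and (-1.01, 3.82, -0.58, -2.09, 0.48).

(Σ|x_i - y_i|^4)^(1/4) = (|-4.39 - (-1.01)|^4 + |-2.51 - 3.82|^4 + |-2.7 - (-0.58)|^4 + |0.78 - (-2.09)|^4 + |-0.68 - 0.48|^4)^(1/4)
= (3.38^4 + 6.33^4 + 2.12^4 + 2.87^4 + 1.16^4)^(1/4) ≈ (130.5169 + 1605.5167 + 20.1996 + 67.8465 + 1.8106)^(1/4) = (1825.8903)^(1/4) ≈ 6.5369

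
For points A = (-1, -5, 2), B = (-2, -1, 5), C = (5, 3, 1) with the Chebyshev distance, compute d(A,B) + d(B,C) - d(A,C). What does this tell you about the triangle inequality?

d(A,B) = max(1, 4, 3) = 4, d(B,C) = max(7, 4, 4) = 7, d(A,C) = max(6, 8, 1) = 8.
d(A,B) + d(B,C) - d(A,C) = 4 + 7 - 8 = 11 - 8 = 3. This is ≥ 0, so the triangle inequality holds for these points.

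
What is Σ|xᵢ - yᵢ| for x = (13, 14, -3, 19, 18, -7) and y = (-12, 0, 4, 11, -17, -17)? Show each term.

Σ|x_i - y_i| = |13 - (-12)| + |14 - 0| + |-3 - 4| + |19 - 11| + |18 - (-17)| + |-7 - (-17)| = 25 + 14 + 7 + 8 + 35 + 10 = 99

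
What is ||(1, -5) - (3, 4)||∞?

max(|x_i - y_i|) = max(|1 - 3|, |-5 - 4|) = max(2, 9) = 9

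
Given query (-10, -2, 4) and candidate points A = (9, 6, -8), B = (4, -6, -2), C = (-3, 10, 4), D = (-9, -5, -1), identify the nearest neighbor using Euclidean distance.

Distances: d(A) ≈ 23.8537, d(B) ≈ 15.748, d(C) ≈ 13.8924, d(D) ≈ 5.9161. Nearest: D = (-9, -5, -1) with distance 5.9161.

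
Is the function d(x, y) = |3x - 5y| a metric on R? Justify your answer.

No. d fails symmetry: d(6, 9) = |3·6 - 5·9| = |-27| = 27, but d(9, 6) = |3·9 - 5·6| = |-3| = 3. Since 27 ≠ 3, d(x,y) ≠ d(y,x) in general.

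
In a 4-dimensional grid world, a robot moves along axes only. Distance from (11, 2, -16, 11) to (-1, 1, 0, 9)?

Σ|x_i - y_i| = |11 - (-1)| + |2 - 1| + |-16 - 0| + |11 - 9| = 12 + 1 + 16 + 2 = 31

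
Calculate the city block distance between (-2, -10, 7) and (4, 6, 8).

Σ|x_i - y_i| = |-2 - 4| + |-10 - 6| + |7 - 8| = 6 + 16 + 1 = 23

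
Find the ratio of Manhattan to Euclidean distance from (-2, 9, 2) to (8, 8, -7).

L1 = |-2 - 8| + |9 - 8| + |2 - (-7)| = 10 + 1 + 9 = 20
L2 = √(10² + 1² + 9²) = √182 ≈ 13.4907
L1 ≥ L2 always (equality iff movement is along one axis); L1 > L2 here.
Ratio L1/L2 = 20/√182 ≈ 1.4825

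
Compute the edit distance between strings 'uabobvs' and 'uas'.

Let D[i][j] be the edit distance between the first i characters of 'uabobvs' and the first j characters of 'uas', with D[i][0] = i, D[0][j] = j, and D[i][j] = D[i-1][j-1] if the characters match, else 1 + min(D[i-1][j], D[i][j-1], D[i-1][j-1]). Filling the table (rows: prefixes of 'uabobvs', columns: prefixes of 'uas'):
     ε  u  a  s
  ε  0  1  2  3
  u  1  0  1  2
  a  2  1  0  1
  b  3  2  1  1
  o  4  3  2  2
  b  5  4  3  3
  v  6  5  4  4
  s  7  6  5  4
The bottom-right entry gives D[7][3] = 4, so no sequence of fewer than 4 edits works. Backtracking through the table gives one optimal edit sequence (4 edits):
  uabobvs → uaobvs (del b @3)
  uaobvs → uabvs (del o @3)
  uabvs → uavs (del b @3)
  uavs → uas (del v @3)
Edit distance = 4.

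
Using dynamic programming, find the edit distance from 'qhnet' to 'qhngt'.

Let D[i][j] be the edit distance between the first i characters of 'qhnet' and the first j characters of 'qhngt', with D[i][0] = i, D[0][j] = j, and D[i][j] = D[i-1][j-1] if the characters match, else 1 + min(D[i-1][j], D[i][j-1], D[i-1][j-1]). Filling the table (rows: prefixes of 'qhnet', columns: prefixes of 'qhngt'):
     ε  q  h  n  g  t
  ε  0  1  2  3  4  5
  q  1  0  1  2  3  4
  h  2  1  0  1  2  3
  n  3  2  1  0  1  2
  e  4  3  2  1  1  2
  t  5  4  3  2  2  1
The bottom-right entry gives D[5][5] = 1, so no sequence of fewer than 1 edit works. Backtracking through the table gives one optimal edit sequence (1 edit):
  qhnet → qhngt (sub e→g @4)
Edit distance = 1.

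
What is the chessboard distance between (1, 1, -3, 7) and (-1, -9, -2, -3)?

max(|x_i - y_i|) = max(|1 - (-1)|, |1 - (-9)|, |-3 - (-2)|, |7 - (-3)|) = max(2, 10, 1, 10) = 10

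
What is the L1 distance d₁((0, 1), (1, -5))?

Σ|x_i - y_i| = |0 - 1| + |1 - (-5)| = 1 + 6 = 7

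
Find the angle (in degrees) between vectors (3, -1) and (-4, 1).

With u = (3, -1), v = (-4, 1):
u·v = 3·(-4) + (-1)·1 = (-12) + (-1) = -13.
|u| = √(3² + (-1)²) = √10, |v| = √((-4)² + 1²) = √17, so |u||v| = √(10·17) = √170.
cos θ = (u·v)/(|u||v|) = -13/√170 ≈ -0.997054
θ = arccos(-0.997054) ≈ 175.6°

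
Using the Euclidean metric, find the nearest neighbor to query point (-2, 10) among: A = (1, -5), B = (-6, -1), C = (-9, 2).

Distances: d(A) ≈ 15.2971, d(B) ≈ 11.7047, d(C) ≈ 10.6301. Nearest: C = (-9, 2) with distance 10.6301.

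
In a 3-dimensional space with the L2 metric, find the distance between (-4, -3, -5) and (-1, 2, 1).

(Σ|x_i - y_i|^2)^(1/2) = (|-4 - (-1)|^2 + |-3 - 2|^2 + |-5 - 1|^2)^(1/2)
= (3^2 + 5^2 + 6^2)^(1/2) = (9 + 25 + 36)^(1/2) = (70)^(1/2) ≈ 8.3666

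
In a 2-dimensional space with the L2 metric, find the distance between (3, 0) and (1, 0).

(Σ|x_i - y_i|^2)^(1/2) = (|3 - 1|^2 + |0 - 0|^2)^(1/2)
= (2^2 + 0^2)^(1/2) = (4 + 0)^(1/2) = (4)^(1/2) = 2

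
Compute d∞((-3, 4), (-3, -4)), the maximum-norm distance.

max(|x_i - y_i|) = max(|-3 - (-3)|, |4 - (-4)|) = max(0, 8) = 8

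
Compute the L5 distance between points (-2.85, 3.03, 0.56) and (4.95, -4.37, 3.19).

(Σ|x_i - y_i|^5)^(1/5) = (|-2.85 - 4.95|^5 + |3.03 - (-4.37)|^5 + |0.56 - 3.19|^5)^(1/5)
= (7.8^5 + 7.4^5 + 2.63^5)^(1/5) ≈ (28871.7437 + 22190.0662 + 125.8284)^(1/5) = (51187.6383)^(1/5) ≈ 8.7465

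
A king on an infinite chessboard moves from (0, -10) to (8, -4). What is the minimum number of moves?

max(|x_i - y_i|) = max(|0 - 8|, |-10 - (-4)|) = max(8, 6) = 8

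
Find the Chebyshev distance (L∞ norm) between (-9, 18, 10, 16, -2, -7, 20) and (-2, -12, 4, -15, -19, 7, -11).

max(|x_i - y_i|) = max(|-9 - (-2)|, |18 - (-12)|, |10 - 4|, |16 - (-15)|, |-2 - (-19)|, |-7 - 7|, |20 - (-11)|) = max(7, 30, 6, 31, 17, 14, 31) = 31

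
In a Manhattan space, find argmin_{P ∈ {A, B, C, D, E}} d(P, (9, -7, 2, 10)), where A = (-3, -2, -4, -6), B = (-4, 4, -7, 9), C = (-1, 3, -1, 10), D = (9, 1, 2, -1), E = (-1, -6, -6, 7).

Distances: d(A) = 39, d(B) = 34, d(C) = 23, d(D) = 19, d(E) = 22. Nearest: D = (9, 1, 2, -1) with distance 19.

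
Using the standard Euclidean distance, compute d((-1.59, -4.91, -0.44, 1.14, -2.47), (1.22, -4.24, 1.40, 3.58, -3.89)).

(Σ|x_i - y_i|^2)^(1/2) = (|-1.59 - 1.22|^2 + |-4.91 - (-4.24)|^2 + |-0.44 - 1.4|^2 + |1.14 - 3.58|^2 + |-2.47 - (-3.89)|^2)^(1/2)
= (2.81^2 + 0.67^2 + 1.84^2 + 2.44^2 + 1.42^2)^(1/2) = (7.8961 + 0.4489 + 3.3856 + 5.9536 + 2.0164)^(1/2) = (19.7006)^(1/2) ≈ 4.4385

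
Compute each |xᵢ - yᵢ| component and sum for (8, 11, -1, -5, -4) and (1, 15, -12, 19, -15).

Σ|x_i - y_i| = |8 - 1| + |11 - 15| + |-1 - (-12)| + |-5 - 19| + |-4 - (-15)| = 7 + 4 + 11 + 24 + 11 = 57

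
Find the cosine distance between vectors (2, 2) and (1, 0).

With u = (2, 2), v = (1, 0):
u·v = 2·1 + 2·0 = 2 + 0 = 2.
|u| = √(2² + 2²) = √8, |v| = √(1² + 0²) = √1, so |u||v| = √(8·1) = √8.
cos θ = (u·v)/(|u||v|) = 2/√8 ≈ 0.7071
Cosine distance = 1 - cos θ ≈ 1 - 0.7071 = 0.2929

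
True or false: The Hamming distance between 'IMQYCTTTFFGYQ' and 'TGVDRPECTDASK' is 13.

Differing positions: 1, 2, 3, 4, 5, 6, 7, 8, 9, 10, 11, 12, 13. Hamming distance = 13, so the claim is true.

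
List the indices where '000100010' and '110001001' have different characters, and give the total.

Differing positions: 1, 2, 4, 6, 8, 9. Hamming distance = 6.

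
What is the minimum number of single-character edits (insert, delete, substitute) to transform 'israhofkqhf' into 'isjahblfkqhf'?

Let D[i][j] be the edit distance between the first i characters of 'israhofkqhf' and the first j characters of 'isjahblfkqhf', with D[i][0] = i, D[0][j] = j, and D[i][j] = D[i-1][j-1] if the characters match, else 1 + min(D[i-1][j], D[i][j-1], D[i-1][j-1]). Filling the table (rows: prefixes of 'israhofkqhf', columns: prefixes of 'isjahblfkqhf'):
     ε  i  s  j  a  h  b  l  f  k  q  h  f
  ε  0  1  2  3  4  5  6  7  8  9 10 11 12
  i  1  0  1  2  3  4  5  6  7  8  9 10 11
  s  2  1  0  1  2  3  4  5  6  7  8  9 10
  r  3  2  1  1  2  3  4  5  6  7  8  9 10
  a  4  3  2  2  1  2  3  4  5  6  7  8  9
  h  5  4  3  3  2  1  2  3  4  5  6  7  8
  o  6  5  4  4  3  2  2  3  4  5  6  7  8
  f  7  6  5  5  4  3  3  3  3  4  5  6  7
  k  8  7  6  6  5  4  4  4  4  3  4  5  6
  q  9  8  7  7  6  5  5  5  5  4  3  4  5
  h 10  9  8  8  7  6  6  6  6  5  4  3  4
  f 11 10  9  9  8  7  7  7  6  6  5  4  3
The bottom-right entry gives D[11][12] = 3, so no sequence of fewer than 3 edits works. Backtracking through the table gives one optimal edit sequence (3 edits):
  israhofkqhf → isjahofkqhf (sub r→j @3)
  isjahofkqhf → isjahbofkqhf (ins b @6)
  isjahbofkqhf → isjahblfkqhf (sub o→l @7)
Edit distance = 3.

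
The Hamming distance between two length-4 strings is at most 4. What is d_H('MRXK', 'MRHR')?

Differing positions: 3, 4. Hamming distance = 2. The maximum possible Hamming distance for length-4 strings is 4, so d_H/4 = 2/4 = 0.5.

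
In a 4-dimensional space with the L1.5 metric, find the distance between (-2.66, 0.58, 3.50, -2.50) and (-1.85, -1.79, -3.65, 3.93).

(Σ|x_i - y_i|^1.5)^(1/1.5) = (|-2.66 - (-1.85)|^1.5 + |0.58 - (-1.79)|^1.5 + |3.5 - (-3.65)|^1.5 + |-2.5 - 3.93|^1.5)^(1/1.5)
= (0.81^1.5 + 2.37^1.5 + 7.15^1.5 + 6.43^1.5)^(1/1.5) ≈ (0.729 + 3.6486 + 19.1187 + 16.3048)^(1/1.5) = (39.8011)^(1/1.5) ≈ 11.6573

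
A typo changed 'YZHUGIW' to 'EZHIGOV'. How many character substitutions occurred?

Differing positions: 1, 4, 6, 7. Hamming distance = 4.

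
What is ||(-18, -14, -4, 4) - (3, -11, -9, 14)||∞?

max(|x_i - y_i|) = max(|-18 - 3|, |-14 - (-11)|, |-4 - (-9)|, |4 - 14|) = max(21, 3, 5, 10) = 21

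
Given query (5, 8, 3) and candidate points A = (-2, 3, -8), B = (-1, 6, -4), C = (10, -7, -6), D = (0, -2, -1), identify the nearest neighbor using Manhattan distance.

Distances: d(A) = 23, d(B) = 15, d(C) = 29, d(D) = 19. Nearest: B = (-1, 6, -4) with distance 15.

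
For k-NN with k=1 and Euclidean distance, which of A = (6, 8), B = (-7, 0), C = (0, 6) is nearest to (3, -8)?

Distances: d(A) ≈ 16.2788, d(B) ≈ 12.8062, d(C) ≈ 14.3178. Nearest: B = (-7, 0) with distance 12.8062.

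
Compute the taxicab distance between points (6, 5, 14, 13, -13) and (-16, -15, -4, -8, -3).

Σ|x_i - y_i| = |6 - (-16)| + |5 - (-15)| + |14 - (-4)| + |13 - (-8)| + |-13 - (-3)| = 22 + 20 + 18 + 21 + 10 = 91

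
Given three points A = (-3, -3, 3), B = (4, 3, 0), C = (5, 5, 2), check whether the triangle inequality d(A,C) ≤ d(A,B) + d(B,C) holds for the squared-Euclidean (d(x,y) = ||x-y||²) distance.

d(A,B) = 7² + 6² + 3² = 94, d(B,C) = 1² + 2² + 2² = 9, d(A,C) = 8² + 8² + 1² = 129.
d(A,C) = 129 > 94 + 9 = 103. Triangle inequality is VIOLATED. (Squared-Euclidean is not a metric — this is a counterexample.)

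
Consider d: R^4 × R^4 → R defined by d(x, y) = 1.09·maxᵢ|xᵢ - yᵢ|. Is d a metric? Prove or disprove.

Yes. The L∞ (Chebyshev) norm induces a metric on R^4, and multiplying a metric by a positive constant 1.09 > 0 preserves all four axioms: non-negativity (1.09·||x-y|| ≥ 0), identity (1.09·||x-y|| = 0 ⟺ ||x-y|| = 0 ⟺ x = y), symmetry (||x-y|| = ||y-x||), and the triangle inequality (1.09·||x-z|| ≤ 1.09·||x-y|| + 1.09·||y-z||). So d is a metric.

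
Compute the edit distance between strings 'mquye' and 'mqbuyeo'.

Let D[i][j] be the edit distance between the first i characters of 'mquye' and the first j characters of 'mqbuyeo', with D[i][0] = i, D[0][j] = j, and D[i][j] = D[i-1][j-1] if the characters match, else 1 + min(D[i-1][j], D[i][j-1], D[i-1][j-1]). Filling the table (rows: prefixes of 'mquye', columns: prefixes of 'mqbuyeo'):
     ε  m  q  b  u  y  e  o
  ε  0  1  2  3  4  5  6  7
  m  1  0  1  2  3  4  5  6
  q  2  1  0  1  2  3  4  5
  u  3  2  1  1  1  2  3  4
  y  4  3  2  2  2  1  2  3
  e  5  4  3  3  3  2  1  2
The bottom-right entry gives D[5][7] = 2, so no sequence of fewer than 2 edits works. Backtracking through the table gives one optimal edit sequence (2 edits):
  mquye → mqbuye (ins b @3)
  mqbuye → mqbuyeo (ins o @7)
Edit distance = 2.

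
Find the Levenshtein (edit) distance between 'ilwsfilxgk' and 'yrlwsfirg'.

Let D[i][j] be the edit distance between the first i characters of 'ilwsfilxgk' and the first j characters of 'yrlwsfirg', with D[i][0] = i, D[0][j] = j, and D[i][j] = D[i-1][j-1] if the characters match, else 1 + min(D[i-1][j], D[i][j-1], D[i-1][j-1]). Filling the table (rows: prefixes of 'ilwsfilxgk', columns: prefixes of 'yrlwsfirg'):
     ε  y  r  l  w  s  f  i  r  g
  ε  0  1  2  3  4  5  6  7  8  9
  i  1  1  2  3  4  5  6  6  7  8
  l  2  2  2  2  3  4  5  6  7  8
  w  3  3  3  3  2  3  4  5  6  7
  s  4  4  4  4  3  2  3  4  5  6
  f  5  5  5  5  4  3  2  3  4  5
  i  6  6  6  6  5  4  3  2  3  4
  l  7  7  7  6  6  5  4  3  3  4
  x  8  8  8  7  7  6  5  4  4  4
  g  9  9  9  8  8  7  6  5  5  4
  k 10 10 10  9  9  8  7  6  6  5
The bottom-right entry gives D[10][9] = 5, so no sequence of fewer than 5 edits works. Backtracking through the table gives one optimal edit sequence (5 edits):
  ilwsfilxgk → yilwsfilxgk (ins y @1)
  yilwsfilxgk → yrlwsfilxgk (sub i→r @2)
  yrlwsfilxgk → yrlwsfixgk (del l @8)
  yrlwsfixgk → yrlwsfirgk (sub x→r @8)
  yrlwsfirgk → yrlwsfirg (del k @10)
Edit distance = 5.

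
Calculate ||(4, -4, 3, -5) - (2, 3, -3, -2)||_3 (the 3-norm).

(Σ|x_i - y_i|^3)^(1/3) = (|4 - 2|^3 + |-4 - 3|^3 + |3 - (-3)|^3 + |-5 - (-2)|^3)^(1/3)
= (2^3 + 7^3 + 6^3 + 3^3)^(1/3) = (8 + 343 + 216 + 27)^(1/3) = (594)^(1/3) ≈ 8.4061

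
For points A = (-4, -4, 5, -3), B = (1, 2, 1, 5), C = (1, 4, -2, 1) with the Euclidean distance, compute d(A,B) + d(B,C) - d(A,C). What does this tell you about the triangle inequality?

d(A,B) = √(5² + 6² + 4² + 8²) = √141 ≈ 11.8743, d(B,C) = √(0² + 2² + 3² + 4²) = √29 ≈ 5.3852, d(A,C) = √(5² + 8² + 7² + 4²) = √154 ≈ 12.4097.
d(A,B) + d(B,C) - d(A,C) = 11.8743 + 5.3852 - 12.4097 = 17.2595 - 12.4097 = 4.8498 (to 4 decimal places). This is ≥ 0, so the triangle inequality holds for these points.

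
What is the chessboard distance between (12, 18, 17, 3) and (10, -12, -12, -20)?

max(|x_i - y_i|) = max(|12 - 10|, |18 - (-12)|, |17 - (-12)|, |3 - (-20)|) = max(2, 30, 29, 23) = 30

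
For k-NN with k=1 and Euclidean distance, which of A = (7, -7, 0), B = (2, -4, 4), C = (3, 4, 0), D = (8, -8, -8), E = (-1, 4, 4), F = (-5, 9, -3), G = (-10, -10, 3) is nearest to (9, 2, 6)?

Distances: d(A) = 11, d(B) ≈ 9.434, d(C) ≈ 8.7178, d(D) ≈ 17.2337, d(E) ≈ 10.3923, d(F) ≈ 18.0555, d(G) ≈ 22.6716. Nearest: C = (3, 4, 0) with distance 8.7178.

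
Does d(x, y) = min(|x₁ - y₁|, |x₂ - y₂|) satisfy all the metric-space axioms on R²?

No. d fails identity of indiscernibles: take x = (5, 0) and y = (5, 1). Then d(x,y) = min(|5 - 5|, |0 - 1|) = min(0, 1) = 0, yet x ≠ y.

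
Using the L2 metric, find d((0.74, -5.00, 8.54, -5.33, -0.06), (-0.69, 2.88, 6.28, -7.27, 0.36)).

√(Σ(x_i - y_i)²) = √((0.74 - (-0.69))² + (-5 - 2.88)² + (8.54 - 6.28)² + (-5.33 - (-7.27))² + (-0.06 - 0.36)²)
= √(1.43² + (-7.88)² + 2.26² + 1.94² + (-0.42)²) = √(2.0449 + 62.0944 + 5.1076 + 3.7636 + 0.1764) = √73.1869 ≈ 8.5549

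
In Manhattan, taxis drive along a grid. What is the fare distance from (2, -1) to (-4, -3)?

Σ|x_i - y_i| = |2 - (-4)| + |-1 - (-3)| = 6 + 2 = 8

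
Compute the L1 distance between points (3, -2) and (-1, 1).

Σ|x_i - y_i| = |3 - (-1)| + |-2 - 1| = 4 + 3 = 7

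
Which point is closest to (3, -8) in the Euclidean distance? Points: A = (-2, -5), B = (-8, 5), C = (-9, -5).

Distances: d(A) ≈ 5.831, d(B) ≈ 17.0294, d(C) ≈ 12.3693. Nearest: A = (-2, -5) with distance 5.831.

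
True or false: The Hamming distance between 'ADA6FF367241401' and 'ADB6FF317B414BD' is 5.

Differing positions: 3, 8, 10, 14, 15. Hamming distance = 5, so the claim is true.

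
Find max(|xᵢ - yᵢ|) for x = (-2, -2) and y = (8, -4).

max(|x_i - y_i|) = max(|-2 - 8|, |-2 - (-4)|) = max(10, 2) = 10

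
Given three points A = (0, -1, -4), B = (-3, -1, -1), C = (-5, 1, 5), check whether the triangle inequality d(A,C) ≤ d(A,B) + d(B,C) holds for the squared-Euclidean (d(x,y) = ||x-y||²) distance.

d(A,B) = 3² + 0² + 3² = 18, d(B,C) = 2² + 2² + 6² = 44, d(A,C) = 5² + 2² + 9² = 110.
d(A,C) = 110 > 18 + 44 = 62. Triangle inequality is VIOLATED. (Squared-Euclidean is not a metric — this is a counterexample.)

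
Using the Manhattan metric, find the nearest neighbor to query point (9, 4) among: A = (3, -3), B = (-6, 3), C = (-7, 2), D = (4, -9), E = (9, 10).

Distances: d(A) = 13, d(B) = 16, d(C) = 18, d(D) = 18, d(E) = 6. Nearest: E = (9, 10) with distance 6.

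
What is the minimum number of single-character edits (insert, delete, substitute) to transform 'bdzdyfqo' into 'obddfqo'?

Let D[i][j] be the edit distance between the first i characters of 'bdzdyfqo' and the first j characters of 'obddfqo', with D[i][0] = i, D[0][j] = j, and D[i][j] = D[i-1][j-1] if the characters match, else 1 + min(D[i-1][j], D[i][j-1], D[i-1][j-1]). Filling the table (rows: prefixes of 'bdzdyfqo', columns: prefixes of 'obddfqo'):
     ε  o  b  d  d  f  q  o
  ε  0  1  2  3  4  5  6  7
  b  1  1  1  2  3  4  5  6
  d  2  2  2  1  2  3  4  5
  z  3  3  3  2  2  3  4  5
  d  4  4  4  3  2  3  4  5
  y  5  5  5  4  3  3  4  5
  f  6  6  6  5  4  3  4  5
  q  7  7  7  6  5  4  3  4
  o  8  7  8  7  6  5  4  3
The bottom-right entry gives D[8][7] = 3, so no sequence of fewer than 3 edits works. Backtracking through the table gives one optimal edit sequence (3 edits):
  bdzdyfqo → obdzdyfqo (ins o @1)
  obdzdyfqo → obddyfqo (del z @4)
  obddyfqo → obddfqo (del y @5)
Edit distance = 3.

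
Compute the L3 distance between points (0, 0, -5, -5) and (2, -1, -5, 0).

(Σ|x_i - y_i|^3)^(1/3) = (|0 - 2|^3 + |0 - (-1)|^3 + |-5 - (-5)|^3 + |-5 - 0|^3)^(1/3)
= (2^3 + 1^3 + 0^3 + 5^3)^(1/3) = (8 + 1 + 0 + 125)^(1/3) = (134)^(1/3) ≈ 5.1172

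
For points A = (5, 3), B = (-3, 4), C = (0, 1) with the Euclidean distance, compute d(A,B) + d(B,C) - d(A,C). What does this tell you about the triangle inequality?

d(A,B) = √(8² + 1²) = √65 ≈ 8.0623, d(B,C) = √(3² + 3²) = √18 ≈ 4.2426, d(A,C) = √(5² + 2²) = √29 ≈ 5.3852.
d(A,B) + d(B,C) - d(A,C) = 8.0623 + 4.2426 - 5.3852 = 12.3049 - 5.3852 = 6.9197 (to 4 decimal places). This is ≥ 0, so the triangle inequality holds for these points.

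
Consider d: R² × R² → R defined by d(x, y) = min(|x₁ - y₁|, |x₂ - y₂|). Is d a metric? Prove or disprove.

No. d fails identity of indiscernibles: take x = (1, 0) and y = (1, 5). Then d(x,y) = min(|1 - 1|, |0 - 5|) = min(0, 5) = 0, yet x ≠ y.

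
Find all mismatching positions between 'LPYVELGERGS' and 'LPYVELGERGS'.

Differing positions: none. Hamming distance = 0.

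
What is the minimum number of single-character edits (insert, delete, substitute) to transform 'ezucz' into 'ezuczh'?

Let D[i][j] be the edit distance between the first i characters of 'ezucz' and the first j characters of 'ezuczh', with D[i][0] = i, D[0][j] = j, and D[i][j] = D[i-1][j-1] if the characters match, else 1 + min(D[i-1][j], D[i][j-1], D[i-1][j-1]). Filling the table (rows: prefixes of 'ezucz', columns: prefixes of 'ezuczh'):
     ε  e  z  u  c  z  h
  ε  0  1  2  3  4  5  6
  e  1  0  1  2  3  4  5
  z  2  1  0  1  2  3  4
  u  3  2  1  0  1  2  3
  c  4  3  2  1  0  1  2
  z  5  4  3  2  1  0  1
The bottom-right entry gives D[5][6] = 1, so no sequence of fewer than 1 edit works. Backtracking through the table gives one optimal edit sequence (1 edit):
  ezucz → ezuczh (ins h @6)
Edit distance = 1.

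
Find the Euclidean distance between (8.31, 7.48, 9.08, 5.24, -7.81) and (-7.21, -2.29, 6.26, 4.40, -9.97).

√(Σ(x_i - y_i)²) = √((8.31 - (-7.21))² + (7.48 - (-2.29))² + (9.08 - 6.26)² + (5.24 - 4.4)² + (-7.81 - (-9.97))²)
= √(15.52² + 9.77² + 2.82² + 0.84² + 2.16²) = √(240.8704 + 95.4529 + 7.9524 + 0.7056 + 4.6656) = √349.6469 ≈ 18.6988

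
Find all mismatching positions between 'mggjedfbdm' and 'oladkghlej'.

Differing positions: 1, 2, 3, 4, 5, 6, 7, 8, 9, 10. Hamming distance = 10.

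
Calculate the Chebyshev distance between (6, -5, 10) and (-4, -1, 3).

max(|x_i - y_i|) = max(|6 - (-4)|, |-5 - (-1)|, |10 - 3|) = max(10, 4, 7) = 10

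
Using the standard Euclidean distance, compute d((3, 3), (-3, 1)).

(Σ|x_i - y_i|^2)^(1/2) = (|3 - (-3)|^2 + |3 - 1|^2)^(1/2)
= (6^2 + 2^2)^(1/2) = (36 + 4)^(1/2) = (40)^(1/2) ≈ 6.3246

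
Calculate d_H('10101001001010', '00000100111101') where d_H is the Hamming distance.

Differing positions: 1, 3, 5, 6, 8, 9, 10, 12, 13, 14. Hamming distance = 10.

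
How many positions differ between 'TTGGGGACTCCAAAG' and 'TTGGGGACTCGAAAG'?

Differing positions: 11. Hamming distance = 1.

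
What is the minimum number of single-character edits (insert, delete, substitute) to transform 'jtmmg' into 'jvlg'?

Let D[i][j] be the edit distance between the first i characters of 'jtmmg' and the first j characters of 'jvlg', with D[i][0] = i, D[0][j] = j, and D[i][j] = D[i-1][j-1] if the characters match, else 1 + min(D[i-1][j], D[i][j-1], D[i-1][j-1]). Filling the table (rows: prefixes of 'jtmmg', columns: prefixes of 'jvlg'):
     ε  j  v  l  g
  ε  0  1  2  3  4
  j  1  0  1  2  3
  t  2  1  1  2  3
  m  3  2  2  2  3
  m  4  3  3  3  3
  g  5  4  4  4  3
The bottom-right entry gives D[5][4] = 3, so no sequence of fewer than 3 edits works. Backtracking through the table gives one optimal edit sequence (3 edits):
  jtmmg → jmmg (del t @2)
  jmmg → jvmg (sub m→v @2)
  jvmg → jvlg (sub m→l @3)
Edit distance = 3.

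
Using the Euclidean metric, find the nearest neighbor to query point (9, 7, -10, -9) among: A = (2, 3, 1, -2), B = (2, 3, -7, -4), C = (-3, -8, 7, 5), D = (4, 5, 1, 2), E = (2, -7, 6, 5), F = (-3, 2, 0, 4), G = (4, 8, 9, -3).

Distances: d(A) ≈ 15.3297, d(B) ≈ 9.9499, d(C) ≈ 29.2233, d(D) ≈ 16.4621, d(E) ≈ 26.4008, d(F) ≈ 20.9284, d(G) ≈ 20.567. Nearest: B = (2, 3, -7, -4) with distance 9.9499.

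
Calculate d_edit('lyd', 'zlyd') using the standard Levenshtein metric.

Let D[i][j] be the edit distance between the first i characters of 'lyd' and the first j characters of 'zlyd', with D[i][0] = i, D[0][j] = j, and D[i][j] = D[i-1][j-1] if the characters match, else 1 + min(D[i-1][j], D[i][j-1], D[i-1][j-1]). Filling the table (rows: prefixes of 'lyd', columns: prefixes of 'zlyd'):
     ε  z  l  y  d
  ε  0  1  2  3  4
  l  1  1  1  2  3
  y  2  2  2  1  2
  d  3  3  3  2  1
The bottom-right entry gives D[3][4] = 1, so no sequence of fewer than 1 edit works. Backtracking through the table gives one optimal edit sequence (1 edit):
  lyd → zlyd (ins z @1)
Edit distance = 1.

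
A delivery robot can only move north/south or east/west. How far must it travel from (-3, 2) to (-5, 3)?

Σ|x_i - y_i| = |-3 - (-5)| + |2 - 3| = 2 + 1 = 3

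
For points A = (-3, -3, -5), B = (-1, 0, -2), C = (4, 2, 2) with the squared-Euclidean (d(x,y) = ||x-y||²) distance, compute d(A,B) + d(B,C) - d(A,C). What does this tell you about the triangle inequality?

d(A,B) = 2² + 3² + 3² = 22, d(B,C) = 5² + 2² + 4² = 45, d(A,C) = 7² + 5² + 7² = 123.
d(A,B) + d(B,C) - d(A,C) = 22 + 45 - 123 = 67 - 123 = -56. This is < 0, so the triangle inequality FAILS for these points (squared-Euclidean is not a metric).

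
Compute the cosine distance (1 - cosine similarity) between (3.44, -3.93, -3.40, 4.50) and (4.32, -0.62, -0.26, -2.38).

With u = (3.44, -3.93, -3.40, 4.50), v = (4.32, -0.62, -0.26, -2.38):
u·v = 3.44·4.32 + (-3.93)·(-0.62) + (-3.4)·(-0.26) + 4.5·(-2.38) = 14.8608 + 2.4366 + 0.884 + (-10.71) = 7.4714.
|u| = √(3.44² + (-3.93)² + (-3.4)² + 4.5²) = √(11.8336 + 15.4449 + 11.56 + 20.25) = √59.0885, |v| = √(4.32² + (-0.62)² + (-0.26)² + (-2.38)²) = √(18.6624 + 0.3844 + 0.0676 + 5.6644) = √24.7788.
cos θ = (u·v)/(|u||v|) = 7.4714/(√59.0885·√24.7788) ≈ 0.1953
Cosine distance = 1 - cos θ ≈ 1 - 0.1953 = 0.8047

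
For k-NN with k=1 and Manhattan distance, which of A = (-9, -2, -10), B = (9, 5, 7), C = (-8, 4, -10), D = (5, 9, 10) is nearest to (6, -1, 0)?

Distances: d(A) = 26, d(B) = 16, d(C) = 29, d(D) = 21. Nearest: B = (9, 5, 7) with distance 16.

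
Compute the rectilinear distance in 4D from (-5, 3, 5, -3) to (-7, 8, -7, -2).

Σ|x_i - y_i| = |-5 - (-7)| + |3 - 8| + |5 - (-7)| + |-3 - (-2)| = 2 + 5 + 12 + 1 = 20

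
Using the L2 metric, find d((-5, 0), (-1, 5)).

√(Σ(x_i - y_i)²) = √((-5 - (-1))² + (0 - 5)²)
= √((-4)² + (-5)²) = √(16 + 25) = √41 ≈ 6.4031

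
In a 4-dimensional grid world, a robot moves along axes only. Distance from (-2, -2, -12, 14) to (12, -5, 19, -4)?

Σ|x_i - y_i| = |-2 - 12| + |-2 - (-5)| + |-12 - 19| + |14 - (-4)| = 14 + 3 + 31 + 18 = 66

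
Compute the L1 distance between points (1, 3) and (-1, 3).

Σ|x_i - y_i| = |1 - (-1)| + |3 - 3| = 2 + 0 = 2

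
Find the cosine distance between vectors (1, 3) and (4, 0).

With u = (1, 3), v = (4, 0):
u·v = 1·4 + 3·0 = 4 + 0 = 4.
|u| = √(1² + 3²) = √10, |v| = √(4² + 0²) = √16, so |u||v| = √(10·16) = √160.
cos θ = (u·v)/(|u||v|) = 4/√160 ≈ 0.3162
Cosine distance = 1 - cos θ ≈ 1 - 0.3162 = 0.6838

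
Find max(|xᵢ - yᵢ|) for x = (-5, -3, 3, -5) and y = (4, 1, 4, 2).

max(|x_i - y_i|) = max(|-5 - 4|, |-3 - 1|, |3 - 4|, |-5 - 2|) = max(9, 4, 1, 7) = 9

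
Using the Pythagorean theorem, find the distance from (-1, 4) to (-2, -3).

√(Σ(x_i - y_i)²) = √((-1 - (-2))² + (4 - (-3))²)
= √(1² + 7²) = √(1 + 49) = √50 ≈ 7.0711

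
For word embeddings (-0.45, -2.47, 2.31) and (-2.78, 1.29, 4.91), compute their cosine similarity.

With u = (-0.45, -2.47, 2.31), v = (-2.78, 1.29, 4.91):
u·v = (-0.45)·(-2.78) + (-2.47)·1.29 + 2.31·4.91 = 1.251 + (-3.1863) + 11.3421 = 9.4068.
|u| = √((-0.45)² + (-2.47)² + 2.31²) = √(0.2025 + 6.1009 + 5.3361) = √11.6395, |v| = √((-2.78)² + 1.29² + 4.91²) = √(7.7284 + 1.6641 + 24.1081) = √33.5006.
cos θ = (u·v)/(|u||v|) = 9.4068/(√11.6395·√33.5006) ≈ 0.4764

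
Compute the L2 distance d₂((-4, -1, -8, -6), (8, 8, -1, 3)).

√(Σ(x_i - y_i)²) = √((-4 - 8)² + (-1 - 8)² + (-8 - (-1))² + (-6 - 3)²)
= √((-12)² + (-9)² + (-7)² + (-9)²) = √(144 + 81 + 49 + 81) = √355 ≈ 18.8414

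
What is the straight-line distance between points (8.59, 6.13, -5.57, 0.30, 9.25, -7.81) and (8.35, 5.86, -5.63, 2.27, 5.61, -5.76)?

√(Σ(x_i - y_i)²) = √((8.59 - 8.35)² + (6.13 - 5.86)² + (-5.57 - (-5.63))² + (0.3 - 2.27)² + (9.25 - 5.61)² + (-7.81 - (-5.76))²)
= √(0.24² + 0.27² + 0.06² + (-1.97)² + 3.64² + (-2.05)²) = √(0.0576 + 0.0729 + 0.0036 + 3.8809 + 13.2496 + 4.2025) = √21.4671 ≈ 4.6333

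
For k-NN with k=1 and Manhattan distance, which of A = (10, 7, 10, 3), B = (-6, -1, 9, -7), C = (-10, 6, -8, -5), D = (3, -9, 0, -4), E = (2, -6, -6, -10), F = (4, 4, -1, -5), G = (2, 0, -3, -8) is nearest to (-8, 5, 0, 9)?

Distances: d(A) = 36, d(B) = 33, d(C) = 25, d(D) = 38, d(E) = 46, d(F) = 28, d(G) = 35. Nearest: C = (-10, 6, -8, -5) with distance 25.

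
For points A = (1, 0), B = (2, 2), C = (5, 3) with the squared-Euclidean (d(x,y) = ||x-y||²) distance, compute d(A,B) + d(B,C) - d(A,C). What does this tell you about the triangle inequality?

d(A,B) = 1² + 2² = 5, d(B,C) = 3² + 1² = 10, d(A,C) = 4² + 3² = 25.
d(A,B) + d(B,C) - d(A,C) = 5 + 10 - 25 = 15 - 25 = -10. This is < 0, so the triangle inequality FAILS for these points (squared-Euclidean is not a metric).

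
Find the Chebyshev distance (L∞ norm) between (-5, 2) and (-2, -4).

max(|x_i - y_i|) = max(|-5 - (-2)|, |2 - (-4)|) = max(3, 6) = 6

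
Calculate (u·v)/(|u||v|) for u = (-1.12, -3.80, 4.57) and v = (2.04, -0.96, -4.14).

With u = (-1.12, -3.80, 4.57), v = (2.04, -0.96, -4.14):
u·v = (-1.12)·2.04 + (-3.8)·(-0.96) + 4.57·(-4.14) = (-2.2848) + 3.648 + (-18.9198) = -17.5566.
|u| = √((-1.12)² + (-3.8)² + 4.57²) = √(1.2544 + 14.44 + 20.8849) = √36.5793, |v| = √(2.04² + (-0.96)² + (-4.14)²) = √(4.1616 + 0.9216 + 17.1396) = √22.2228.
cos θ = (u·v)/(|u||v|) = -17.5566/(√36.5793·√22.2228) ≈ -0.6158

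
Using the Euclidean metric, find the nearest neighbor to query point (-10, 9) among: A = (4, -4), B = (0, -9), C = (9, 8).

Distances: d(A) ≈ 19.105, d(B) ≈ 20.5913, d(C) ≈ 19.0263. Nearest: C = (9, 8) with distance 19.0263.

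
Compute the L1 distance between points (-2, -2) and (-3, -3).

Σ|x_i - y_i| = |-2 - (-3)| + |-2 - (-3)| = 1 + 1 = 2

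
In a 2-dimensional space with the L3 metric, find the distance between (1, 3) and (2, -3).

(Σ|x_i - y_i|^3)^(1/3) = (|1 - 2|^3 + |3 - (-3)|^3)^(1/3)
= (1^3 + 6^3)^(1/3) = (1 + 216)^(1/3) = (217)^(1/3) ≈ 6.0092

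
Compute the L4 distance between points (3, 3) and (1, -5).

(Σ|x_i - y_i|^4)^(1/4) = (|3 - 1|^4 + |3 - (-5)|^4)^(1/4)
= (2^4 + 8^4)^(1/4) = (16 + 4096)^(1/4) = (4112)^(1/4) ≈ 8.0078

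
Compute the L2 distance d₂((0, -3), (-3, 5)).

√(Σ(x_i - y_i)²) = √((0 - (-3))² + (-3 - 5)²)
= √(3² + (-8)²) = √(9 + 64) = √73 ≈ 8.544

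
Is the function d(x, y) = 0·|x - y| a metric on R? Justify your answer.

No. With c = 0, d(x,y) = 0 for all x, y. This fails identity of indiscernibles: d(1, 10) = 0 but 1 ≠ 10.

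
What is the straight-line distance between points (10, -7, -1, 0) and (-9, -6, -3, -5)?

√(Σ(x_i - y_i)²) = √((10 - (-9))² + (-7 - (-6))² + (-1 - (-3))² + (0 - (-5))²)
= √(19² + (-1)² + 2² + 5²) = √(361 + 1 + 4 + 25) = √391 ≈ 19.7737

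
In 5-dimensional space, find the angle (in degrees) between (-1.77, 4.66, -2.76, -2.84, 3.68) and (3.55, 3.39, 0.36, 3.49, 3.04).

With u = (-1.77, 4.66, -2.76, -2.84, 3.68), v = (3.55, 3.39, 0.36, 3.49, 3.04):
u·v = (-1.77)·3.55 + 4.66·3.39 + (-2.76)·0.36 + (-2.84)·3.49 + 3.68·3.04 = (-6.2835) + 15.7974 + (-0.9936) + (-9.9116) + 11.1872 = 9.7959.
|u| = √((-1.77)² + 4.66² + (-2.76)² + (-2.84)² + 3.68²) = √(3.1329 + 21.7156 + 7.6176 + 8.0656 + 13.5424) = √54.0741, |v| = √(3.55² + 3.39² + 0.36² + 3.49² + 3.04²) = √(12.6025 + 11.4921 + 0.1296 + 12.1801 + 9.2416) = √45.6459.
cos θ = (u·v)/(|u||v|) = 9.7959/(√54.0741·√45.6459) ≈ 0.197174
θ = arccos(0.197174) ≈ 78.63°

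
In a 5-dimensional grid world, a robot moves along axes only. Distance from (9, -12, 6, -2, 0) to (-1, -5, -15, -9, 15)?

Σ|x_i - y_i| = |9 - (-1)| + |-12 - (-5)| + |6 - (-15)| + |-2 - (-9)| + |0 - 15| = 10 + 7 + 21 + 7 + 15 = 60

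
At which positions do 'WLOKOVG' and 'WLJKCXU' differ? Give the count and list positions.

Differing positions: 3, 5, 6, 7. Hamming distance = 4.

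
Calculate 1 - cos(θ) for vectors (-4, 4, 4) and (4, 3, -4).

With u = (-4, 4, 4), v = (4, 3, -4):
u·v = (-4)·4 + 4·3 + 4·(-4) = (-16) + 12 + (-16) = -20.
|u| = √((-4)² + 4² + 4²) = √48, |v| = √(4² + 3² + (-4)²) = √41, so |u||v| = √(48·41) = √1968.
cos θ = (u·v)/(|u||v|) = -20/√1968 ≈ -0.4508
Cosine distance = 1 - cos θ ≈ 1 - (-0.4508) = 1.4508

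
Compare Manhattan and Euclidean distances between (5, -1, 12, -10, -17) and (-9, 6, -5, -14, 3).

L1 = |5 - (-9)| + |-1 - 6| + |12 - (-5)| + |-10 - (-14)| + |-17 - 3| = 14 + 7 + 17 + 4 + 20 = 62
L2 = √(14² + 7² + 17² + 4² + 20²) = √950 ≈ 30.8221
L1 ≥ L2 always (equality iff movement is along one axis); L1 > L2 here.
Ratio L1/L2 = 62/√950 ≈ 2.0115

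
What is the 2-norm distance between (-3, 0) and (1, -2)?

(Σ|x_i - y_i|^2)^(1/2) = (|-3 - 1|^2 + |0 - (-2)|^2)^(1/2)
= (4^2 + 2^2)^(1/2) = (16 + 4)^(1/2) = (20)^(1/2) ≈ 4.4721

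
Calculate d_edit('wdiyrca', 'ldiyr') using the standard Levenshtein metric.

Let D[i][j] be the edit distance between the first i characters of 'wdiyrca' and the first j characters of 'ldiyr', with D[i][0] = i, D[0][j] = j, and D[i][j] = D[i-1][j-1] if the characters match, else 1 + min(D[i-1][j], D[i][j-1], D[i-1][j-1]). Filling the table (rows: prefixes of 'wdiyrca', columns: prefixes of 'ldiyr'):
     ε  l  d  i  y  r
  ε  0  1  2  3  4  5
  w  1  1  2  3  4  5
  d  2  2  1  2  3  4
  i  3  3  2  1  2  3
  y  4  4  3  2  1  2
  r  5  5  4  3  2  1
  c  6  6  5  4  3  2
  a  7  7  6  5  4  3
The bottom-right entry gives D[7][5] = 3, so no sequence of fewer than 3 edits works. Backtracking through the table gives one optimal edit sequence (3 edits):
  wdiyrca → ldiyrca (sub w→l @1)
  ldiyrca → ldiyra (del c @6)
  ldiyra → ldiyr (del a @6)
Edit distance = 3.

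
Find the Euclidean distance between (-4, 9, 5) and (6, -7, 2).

√(Σ(x_i - y_i)²) = √((-4 - 6)² + (9 - (-7))² + (5 - 2)²)
= √((-10)² + 16² + 3²) = √(100 + 256 + 9) = √365 ≈ 19.105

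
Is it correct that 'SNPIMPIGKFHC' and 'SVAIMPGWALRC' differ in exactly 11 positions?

Differing positions: 2, 3, 7, 8, 9, 10, 11. Hamming distance = 7, so the claim that d_H = 11 is false.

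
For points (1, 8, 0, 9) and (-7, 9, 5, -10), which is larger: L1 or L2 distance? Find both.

L1 = |1 - (-7)| + |8 - 9| + |0 - 5| + |9 - (-10)| = 8 + 1 + 5 + 19 = 33
L2 = √(8² + 1² + 5² + 19²) = √451 ≈ 21.2368
L1 ≥ L2 always (equality iff movement is along one axis); L1 > L2 here.
Ratio L1/L2 = 33/√451 ≈ 1.5539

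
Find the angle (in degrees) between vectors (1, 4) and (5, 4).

With u = (1, 4), v = (5, 4):
u·v = 1·5 + 4·4 = 5 + 16 = 21.
|u| = √(1² + 4²) = √17, |v| = √(5² + 4²) = √41, so |u||v| = √(17·41) = √697.
cos θ = (u·v)/(|u||v|) = 21/√697 ≈ 0.795432
θ = arccos(0.795432) ≈ 37.3°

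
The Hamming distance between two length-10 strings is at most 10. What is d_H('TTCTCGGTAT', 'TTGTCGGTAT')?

Differing positions: 3. Hamming distance = 1. The maximum possible Hamming distance for length-10 strings is 10, so d_H/10 = 1/10 = 0.1.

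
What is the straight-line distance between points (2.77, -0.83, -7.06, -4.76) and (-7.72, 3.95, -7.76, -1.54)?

√(Σ(x_i - y_i)²) = √((2.77 - (-7.72))² + (-0.83 - 3.95)² + (-7.06 - (-7.76))² + (-4.76 - (-1.54))²)
= √(10.49² + (-4.78)² + 0.7² + (-3.22)²) = √(110.0401 + 22.8484 + 0.49 + 10.3684) = √143.7469 ≈ 11.9894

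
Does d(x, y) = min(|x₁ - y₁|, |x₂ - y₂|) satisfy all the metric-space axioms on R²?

No. d fails identity of indiscernibles: take x = (-3, 0) and y = (-3, 8). Then d(x,y) = min(|-3 - (-3)|, |0 - 8|) = min(0, 8) = 0, yet x ≠ y.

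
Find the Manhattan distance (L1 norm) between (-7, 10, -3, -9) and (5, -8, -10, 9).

Σ|x_i - y_i| = |-7 - 5| + |10 - (-8)| + |-3 - (-10)| + |-9 - 9| = 12 + 18 + 7 + 18 = 55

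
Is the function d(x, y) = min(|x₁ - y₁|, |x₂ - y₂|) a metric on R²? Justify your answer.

No. d fails identity of indiscernibles: take x = (3, 0) and y = (3, 9). Then d(x,y) = min(|3 - 3|, |0 - 9|) = min(0, 9) = 0, yet x ≠ y.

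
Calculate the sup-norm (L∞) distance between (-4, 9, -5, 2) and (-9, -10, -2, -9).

max(|x_i - y_i|) = max(|-4 - (-9)|, |9 - (-10)|, |-5 - (-2)|, |2 - (-9)|) = max(5, 19, 3, 11) = 19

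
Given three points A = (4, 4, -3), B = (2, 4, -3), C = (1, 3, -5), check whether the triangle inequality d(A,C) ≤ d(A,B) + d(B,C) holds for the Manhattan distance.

d(A,B) = 2 + 0 + 0 = 2, d(B,C) = 1 + 1 + 2 = 4, d(A,C) = 3 + 1 + 2 = 6.
d(A,C) = 6 ≤ 2 + 4 = 6. Triangle inequality is satisfied.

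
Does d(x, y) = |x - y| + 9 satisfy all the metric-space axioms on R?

No. d fails identity of indiscernibles (specifically d(x,x) = 0): d(7, 7) = |7 - 7| + 9 = 0 + 9 = 9 ≠ 0.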